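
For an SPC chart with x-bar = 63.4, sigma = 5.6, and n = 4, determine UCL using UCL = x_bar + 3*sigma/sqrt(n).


UCL = 63.4 + 3 * 5.6 / sqrt(4)

71.8


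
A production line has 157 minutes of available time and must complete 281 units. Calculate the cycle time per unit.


Formula: CT = Available Time / Number of Units
CT = 157 min / 281 units
CT = 0.56 min/unit

0.56 min/unit


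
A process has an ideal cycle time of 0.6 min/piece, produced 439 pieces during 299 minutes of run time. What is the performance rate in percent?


Formula: Performance = (Ideal CT * Total Count) / Run Time * 100
Ideal output time = 0.6 * 439 = 263.4 min
Performance = 263.4 / 299 * 100 = 88.1%

88.1%


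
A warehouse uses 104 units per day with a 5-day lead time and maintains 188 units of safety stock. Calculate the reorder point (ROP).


Formula: ROP = (Daily Demand * Lead Time) + Safety Stock
Demand during lead time = 104 * 5 = 520 units
ROP = 520 + 188 = 708 units

708 units


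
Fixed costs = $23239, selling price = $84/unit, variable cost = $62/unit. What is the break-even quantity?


Formula: BEQ = Fixed Costs / (Price - Variable Cost)
Contribution margin = $84 - $62 = $22/unit
BEQ = ceil($23239 / $22/unit) = ceil(1056.32) = 1057 units

1057 units


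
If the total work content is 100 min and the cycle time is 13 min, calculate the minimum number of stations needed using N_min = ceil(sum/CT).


Formula: N_min = ceil(Sum of Task Times / Cycle Time)
N_min = ceil(100 min / 13 min) = ceil(7.6923)
N_min = 8 stations

8


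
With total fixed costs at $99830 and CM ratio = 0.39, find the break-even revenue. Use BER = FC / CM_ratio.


Formula: BER = Fixed Costs / Contribution Margin Ratio
BER = $99830 / 0.39
BER = $255974.36 (to the nearest cent)

$255974.36


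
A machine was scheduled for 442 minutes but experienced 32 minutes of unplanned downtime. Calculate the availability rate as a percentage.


Formula: Availability = (Planned Time - Downtime) / Planned Time * 100
Uptime = 442 - 32 = 410 min
Availability = 410 / 442 * 100 = 92.8%

92.8%


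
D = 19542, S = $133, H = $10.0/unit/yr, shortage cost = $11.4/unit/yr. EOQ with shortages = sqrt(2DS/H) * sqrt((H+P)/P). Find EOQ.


Formula: EOQ* = sqrt(2DS/H) * sqrt((H+P)/P)
Base EOQ = sqrt(2*19542*133/10.0) = 720.98 units
Correction = sqrt((10.0+11.4)/11.4) = 1.37011
EOQ* = 720.98 * 1.37011 = 987.8 units

987.8 units


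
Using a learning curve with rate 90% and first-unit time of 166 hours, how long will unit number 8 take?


Formula: T_n = T_1 * (learning_rate)^(log2(n)) where learning_rate = rate/100
Doublings = log2(8) = 3
T_n = 166 * 0.9^3
T_n = 166 * 0.729 = 121.0 hours

121.0 hours


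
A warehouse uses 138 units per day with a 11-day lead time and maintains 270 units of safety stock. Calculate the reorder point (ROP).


Formula: ROP = (Daily Demand * Lead Time) + Safety Stock
Demand during lead time = 138 * 11 = 1518 units
ROP = 1518 + 270 = 1788 units

1788 units


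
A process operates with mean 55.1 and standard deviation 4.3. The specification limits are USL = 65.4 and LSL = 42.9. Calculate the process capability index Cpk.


Cpu = (65.4 - 55.1) / (3 * 4.3) = 0.8
Cpl = (55.1 - 42.9) / (3 * 4.3) = 0.95
Cpk = min(0.8, 0.95) = 0.8

0.8


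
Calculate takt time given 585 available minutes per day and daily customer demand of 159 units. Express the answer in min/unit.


Formula: Takt Time = Available Production Time / Customer Demand
Takt = 585 min/day / 159 units/day
Takt = 3.68 min/unit

3.68 min/unit


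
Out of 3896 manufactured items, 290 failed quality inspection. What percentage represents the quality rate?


Formula: Quality Rate = Good Pieces / Total Pieces * 100
Good pieces = 3896 - 290 = 3606
QR = 3606 / 3896 * 100 = 92.6%

92.6%


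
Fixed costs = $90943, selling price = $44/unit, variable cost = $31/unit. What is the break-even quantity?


Formula: BEQ = Fixed Costs / (Price - Variable Cost)
Contribution margin = $44 - $31 = $13/unit
BEQ = ceil($90943 / $13/unit) = ceil(6995.62) = 6996 units

6996 units


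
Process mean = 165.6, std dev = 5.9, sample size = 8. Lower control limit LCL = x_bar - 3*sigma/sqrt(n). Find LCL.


LCL = 165.6 - 3 * 5.9 / sqrt(8)

159.34


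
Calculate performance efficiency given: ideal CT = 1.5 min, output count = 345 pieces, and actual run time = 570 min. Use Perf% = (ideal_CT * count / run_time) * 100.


Formula: Performance = (Ideal CT * Total Count) / Run Time * 100
Ideal output time = 1.5 * 345 = 517.5 min
Performance = 517.5 / 570 * 100 = 90.8%

90.8%


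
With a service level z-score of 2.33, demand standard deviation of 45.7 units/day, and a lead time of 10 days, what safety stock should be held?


Formula: SS = z * sigma_d * sqrt(LT)
sqrt(LT) = sqrt(10) = 3.1623
SS = 2.33 * 45.7 * 3.1623
SS = 336.7 units

336.7 units


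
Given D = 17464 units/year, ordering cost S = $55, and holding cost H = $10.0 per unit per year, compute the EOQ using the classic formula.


Formula: EOQ = sqrt(2 * D * S / H)
Numerator: 2 * 17464 * 55 = 1921040
2DS/H = 1921040 / 10.0 = 192104.0
EOQ = sqrt(192104.0) = 438.3 units

438.3 units


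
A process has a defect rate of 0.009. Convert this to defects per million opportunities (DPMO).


DPMO = defect_rate * 1000000 = 0.009 * 1000000

9000


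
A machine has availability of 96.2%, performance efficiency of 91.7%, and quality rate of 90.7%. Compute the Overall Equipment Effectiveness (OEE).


Formula: OEE = Availability * Performance * Quality / 10000
A * P = 96.2% * 91.7% / 100 = 88.22%
OEE = 88.22% * 90.7% / 100 = 80.0%

80.0%


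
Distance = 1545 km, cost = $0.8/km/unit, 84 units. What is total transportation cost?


TC = dist * cost * units = 1545 * 0.8 * 84 = $103824.00

$103824.00


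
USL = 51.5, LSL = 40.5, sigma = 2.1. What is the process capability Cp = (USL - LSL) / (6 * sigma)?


Cp = (51.5 - 40.5) / (6 * 2.1)

0.87


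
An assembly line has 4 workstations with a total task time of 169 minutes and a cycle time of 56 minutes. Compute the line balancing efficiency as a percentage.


Formula: Efficiency = Sum of Task Times / (N_stations * CT) * 100
Total station capacity = 4 stations * 56 min = 224 min
Efficiency = 169 / 224 * 100 = 75.4%

75.4%


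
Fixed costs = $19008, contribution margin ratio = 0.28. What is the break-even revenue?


Formula: BER = Fixed Costs / Contribution Margin Ratio
BER = $19008 / 0.28
BER = $67885.71 (to the nearest cent)

$67885.71


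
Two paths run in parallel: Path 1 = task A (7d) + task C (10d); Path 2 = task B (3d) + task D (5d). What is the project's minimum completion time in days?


Path 1 = 7 + 10 = 17 days
Path 2 = 3 + 5 = 8 days
Duration = max(17, 8) = 17 days

17 days


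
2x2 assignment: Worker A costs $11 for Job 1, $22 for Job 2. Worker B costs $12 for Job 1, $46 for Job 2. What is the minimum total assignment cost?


Option 1: A->1 + B->2 = $11 + $46 = $57
Option 2: A->2 + B->1 = $22 + $12 = $34
Min cost = min($57, $34) = $34

$34


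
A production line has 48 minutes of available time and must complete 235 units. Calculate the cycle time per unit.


Formula: CT = Available Time / Number of Units
CT = 48 min / 235 units
CT = 0.2 min/unit

0.2 min/unit


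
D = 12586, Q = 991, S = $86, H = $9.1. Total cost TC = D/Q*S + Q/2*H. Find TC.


TC = 12586/991 * 86 + 991/2 * 9.1

$5601.28


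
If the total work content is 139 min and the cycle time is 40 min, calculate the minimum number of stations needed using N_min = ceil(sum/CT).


Formula: N_min = ceil(Sum of Task Times / Cycle Time)
N_min = ceil(139 min / 40 min) = ceil(3.475)
N_min = 4 stations

4


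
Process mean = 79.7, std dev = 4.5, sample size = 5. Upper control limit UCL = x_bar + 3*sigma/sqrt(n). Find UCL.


UCL = 79.7 + 3 * 4.5 / sqrt(5)

85.74


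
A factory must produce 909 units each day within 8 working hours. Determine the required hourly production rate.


Formula: Production Rate = Daily Demand / Available Hours
Rate = 909 units/day / 8 hours/day
Rate = 113.6 units/hour

113.6 units/hour


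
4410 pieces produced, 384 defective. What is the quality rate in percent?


Formula: Quality Rate = Good Pieces / Total Pieces * 100
Good pieces = 4410 - 384 = 4026
QR = 4026 / 4410 * 100 = 91.3%

91.3%


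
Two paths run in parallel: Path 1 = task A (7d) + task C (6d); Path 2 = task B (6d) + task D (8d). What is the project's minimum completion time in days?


Path 1 = 7 + 6 = 13 days
Path 2 = 6 + 8 = 14 days
Duration = max(13, 14) = 14 days

14 days


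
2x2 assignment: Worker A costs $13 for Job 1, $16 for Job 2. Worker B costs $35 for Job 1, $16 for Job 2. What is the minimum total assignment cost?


Option 1: A->1 + B->2 = $13 + $16 = $29
Option 2: A->2 + B->1 = $16 + $35 = $51
Min cost = min($29, $51) = $29

$29


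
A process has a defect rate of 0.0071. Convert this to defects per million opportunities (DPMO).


DPMO = defect_rate * 1000000 = 0.0071 * 1000000

7100


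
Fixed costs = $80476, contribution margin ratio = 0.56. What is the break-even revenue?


Formula: BER = Fixed Costs / Contribution Margin Ratio
BER = $80476 / 0.56
BER = $143707.14 (to the nearest cent)

$143707.14


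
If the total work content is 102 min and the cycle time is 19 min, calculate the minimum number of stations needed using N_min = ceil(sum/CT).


Formula: N_min = ceil(Sum of Task Times / Cycle Time)
N_min = ceil(102 min / 19 min) = ceil(5.3684)
N_min = 6 stations

6


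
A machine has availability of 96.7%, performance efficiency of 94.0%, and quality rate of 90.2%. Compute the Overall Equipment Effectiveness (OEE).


Formula: OEE = Availability * Performance * Quality / 10000
A * P = 96.7% * 94.0% / 100 = 90.9%
OEE = 90.9% * 90.2% / 100 = 82.0%

82.0%


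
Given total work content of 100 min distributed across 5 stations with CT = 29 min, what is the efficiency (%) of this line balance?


Formula: Efficiency = Sum of Task Times / (N_stations * CT) * 100
Total station capacity = 5 stations * 29 min = 145 min
Efficiency = 100 / 145 * 100 = 69.0%

69.0%


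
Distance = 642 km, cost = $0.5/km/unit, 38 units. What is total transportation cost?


TC = dist * cost * units = 642 * 0.5 * 38 = $12198.00

$12198.00


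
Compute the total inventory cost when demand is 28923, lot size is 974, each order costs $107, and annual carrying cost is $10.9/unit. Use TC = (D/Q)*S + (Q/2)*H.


TC = 28923/974 * 107 + 974/2 * 10.9

$8485.67


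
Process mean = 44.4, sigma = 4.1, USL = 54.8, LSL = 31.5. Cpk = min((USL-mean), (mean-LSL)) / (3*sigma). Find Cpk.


Cpu = (54.8 - 44.4) / (3 * 4.1) = 0.85
Cpl = (44.4 - 31.5) / (3 * 4.1) = 1.05
Cpk = min(0.85, 1.05) = 0.85

0.85


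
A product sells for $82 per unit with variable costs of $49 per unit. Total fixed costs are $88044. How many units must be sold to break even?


Formula: BEQ = Fixed Costs / (Price - Variable Cost)
Contribution margin = $82 - $49 = $33/unit
BEQ = ceil($88044 / $33/unit) = ceil(2668.0) = 2668 units

2668 units


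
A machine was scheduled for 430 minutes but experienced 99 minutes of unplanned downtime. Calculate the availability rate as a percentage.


Formula: Availability = (Planned Time - Downtime) / Planned Time * 100
Uptime = 430 - 99 = 331 min
Availability = 331 / 430 * 100 = 77.0%

77.0%


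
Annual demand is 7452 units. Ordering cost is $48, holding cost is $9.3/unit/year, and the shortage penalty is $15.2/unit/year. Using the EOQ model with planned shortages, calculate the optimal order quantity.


Formula: EOQ* = sqrt(2DS/H) * sqrt((H+P)/P)
Base EOQ = sqrt(2*7452*48/9.3) = 277.35 units
Correction = sqrt((9.3+15.2)/15.2) = 1.26958
EOQ* = 277.35 * 1.26958 = 352.1 units

352.1 units


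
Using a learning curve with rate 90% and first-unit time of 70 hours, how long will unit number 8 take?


Formula: T_n = T_1 * (learning_rate)^(log2(n)) where learning_rate = rate/100
Doublings = log2(8) = 3
T_n = 70 * 0.9^3
T_n = 70 * 0.729 = 51.0 hours

51.0 hours


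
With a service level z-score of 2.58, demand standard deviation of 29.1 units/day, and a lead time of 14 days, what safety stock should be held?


Formula: SS = z * sigma_d * sqrt(LT)
sqrt(LT) = sqrt(14) = 3.7417
SS = 2.58 * 29.1 * 3.7417
SS = 280.9 units

280.9 units


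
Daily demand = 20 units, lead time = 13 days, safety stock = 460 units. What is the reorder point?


Formula: ROP = (Daily Demand * Lead Time) + Safety Stock
Demand during lead time = 20 * 13 = 260 units
ROP = 260 + 460 = 720 units

720 units


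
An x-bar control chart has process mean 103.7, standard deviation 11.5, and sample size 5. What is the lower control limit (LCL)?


LCL = 103.7 - 3 * 11.5 / sqrt(5)

88.27


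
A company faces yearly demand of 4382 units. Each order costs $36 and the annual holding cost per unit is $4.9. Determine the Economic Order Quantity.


Formula: EOQ = sqrt(2 * D * S / H)
Numerator: 2 * 4382 * 36 = 315504
2DS/H = 315504 / 4.9 = 64388.6
EOQ = sqrt(64388.6) = 253.7 units

253.7 units


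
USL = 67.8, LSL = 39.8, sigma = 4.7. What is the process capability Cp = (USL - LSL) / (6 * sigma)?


Cp = (67.8 - 39.8) / (6 * 4.7)

0.99


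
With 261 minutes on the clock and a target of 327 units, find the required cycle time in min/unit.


Formula: CT = Available Time / Number of Units
CT = 261 min / 327 units
CT = 0.8 min/unit

0.8 min/unit


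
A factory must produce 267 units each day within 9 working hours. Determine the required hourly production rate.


Formula: Production Rate = Daily Demand / Available Hours
Rate = 267 units/day / 9 hours/day
Rate = 29.7 units/hour

29.7 units/hour


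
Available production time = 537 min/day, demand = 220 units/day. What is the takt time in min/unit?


Formula: Takt Time = Available Production Time / Customer Demand
Takt = 537 min/day / 220 units/day
Takt = 2.44 min/unit

2.44 min/unit


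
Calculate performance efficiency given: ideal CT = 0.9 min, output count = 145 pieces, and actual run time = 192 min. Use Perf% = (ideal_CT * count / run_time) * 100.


Formula: Performance = (Ideal CT * Total Count) / Run Time * 100
Ideal output time = 0.9 * 145 = 130.5 min
Performance = 130.5 / 192 * 100 = 68.0%

68.0%


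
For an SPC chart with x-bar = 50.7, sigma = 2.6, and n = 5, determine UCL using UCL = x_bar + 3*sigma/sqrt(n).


UCL = 50.7 + 3 * 2.6 / sqrt(5)

54.19


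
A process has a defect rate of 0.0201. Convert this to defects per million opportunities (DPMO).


DPMO = defect_rate * 1000000 = 0.0201 * 1000000

20100


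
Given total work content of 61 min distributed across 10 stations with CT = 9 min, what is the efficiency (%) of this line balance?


Formula: Efficiency = Sum of Task Times / (N_stations * CT) * 100
Total station capacity = 10 stations * 9 min = 90 min
Efficiency = 61 / 90 * 100 = 67.8%

67.8%


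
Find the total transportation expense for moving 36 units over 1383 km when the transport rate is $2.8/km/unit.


TC = dist * cost * units = 1383 * 2.8 * 36 = $139406.40

$139406.40


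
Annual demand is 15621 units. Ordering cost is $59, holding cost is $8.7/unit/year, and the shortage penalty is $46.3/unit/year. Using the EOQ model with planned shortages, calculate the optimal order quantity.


Formula: EOQ* = sqrt(2DS/H) * sqrt((H+P)/P)
Base EOQ = sqrt(2*15621*59/8.7) = 460.29 units
Correction = sqrt((8.7+46.3)/46.3) = 1.08991
EOQ* = 460.29 * 1.08991 = 501.7 units

501.7 units


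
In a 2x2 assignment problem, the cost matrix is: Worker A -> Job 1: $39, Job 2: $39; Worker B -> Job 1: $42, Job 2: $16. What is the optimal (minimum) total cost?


Option 1: A->1 + B->2 = $39 + $16 = $55
Option 2: A->2 + B->1 = $39 + $42 = $81
Min cost = min($55, $81) = $55

$55


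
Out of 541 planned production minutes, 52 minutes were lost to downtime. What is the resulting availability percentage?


Formula: Availability = (Planned Time - Downtime) / Planned Time * 100
Uptime = 541 - 52 = 489 min
Availability = 489 / 541 * 100 = 90.4%

90.4%


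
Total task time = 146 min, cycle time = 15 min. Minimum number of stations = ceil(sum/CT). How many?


Formula: N_min = ceil(Sum of Task Times / Cycle Time)
N_min = ceil(146 min / 15 min) = ceil(9.7333)
N_min = 10 stations

10


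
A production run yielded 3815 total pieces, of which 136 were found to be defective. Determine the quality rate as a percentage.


Formula: Quality Rate = Good Pieces / Total Pieces * 100
Good pieces = 3815 - 136 = 3679
QR = 3679 / 3815 * 100 = 96.4%

96.4%


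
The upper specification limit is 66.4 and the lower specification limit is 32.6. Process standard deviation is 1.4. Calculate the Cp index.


Cp = (66.4 - 32.6) / (6 * 1.4)

4.02


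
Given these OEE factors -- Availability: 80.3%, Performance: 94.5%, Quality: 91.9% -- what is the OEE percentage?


Formula: OEE = Availability * Performance * Quality / 10000
A * P = 80.3% * 94.5% / 100 = 75.88%
OEE = 75.88% * 91.9% / 100 = 69.7%

69.7%


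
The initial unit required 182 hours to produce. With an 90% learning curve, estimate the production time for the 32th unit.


Formula: T_n = T_1 * (learning_rate)^(log2(n)) where learning_rate = rate/100
Doublings = log2(32) = 5
T_n = 182 * 0.9^5
T_n = 182 * 0.5905 = 107.5 hours

107.5 hours


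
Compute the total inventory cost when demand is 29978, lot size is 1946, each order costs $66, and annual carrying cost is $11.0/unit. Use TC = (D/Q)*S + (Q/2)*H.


TC = 29978/1946 * 66 + 1946/2 * 11.0

$11719.73


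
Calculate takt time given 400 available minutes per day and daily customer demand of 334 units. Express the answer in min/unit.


Formula: Takt Time = Available Production Time / Customer Demand
Takt = 400 min/day / 334 units/day
Takt = 1.2 min/unit

1.2 min/unit


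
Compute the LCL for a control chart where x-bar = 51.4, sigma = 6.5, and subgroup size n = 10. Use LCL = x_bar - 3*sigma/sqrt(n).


LCL = 51.4 - 3 * 6.5 / sqrt(10)

45.23


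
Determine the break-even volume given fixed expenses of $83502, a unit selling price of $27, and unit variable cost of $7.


Formula: BEQ = Fixed Costs / (Price - Variable Cost)
Contribution margin = $27 - $7 = $20/unit
BEQ = ceil($83502 / $20/unit) = ceil(4175.1) = 4176 units

4176 units


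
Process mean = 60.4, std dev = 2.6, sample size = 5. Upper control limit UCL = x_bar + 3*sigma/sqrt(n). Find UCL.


UCL = 60.4 + 3 * 2.6 / sqrt(5)

63.89


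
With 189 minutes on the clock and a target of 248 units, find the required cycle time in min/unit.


Formula: CT = Available Time / Number of Units
CT = 189 min / 248 units
CT = 0.76 min/unit

0.76 min/unit


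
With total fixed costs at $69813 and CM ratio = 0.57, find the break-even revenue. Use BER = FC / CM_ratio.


Formula: BER = Fixed Costs / Contribution Margin Ratio
BER = $69813 / 0.57
BER = $122478.95 (to the nearest cent)

$122478.95


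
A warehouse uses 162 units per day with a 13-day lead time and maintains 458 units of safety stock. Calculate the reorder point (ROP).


Formula: ROP = (Daily Demand * Lead Time) + Safety Stock
Demand during lead time = 162 * 13 = 2106 units
ROP = 2106 + 458 = 2564 units

2564 units


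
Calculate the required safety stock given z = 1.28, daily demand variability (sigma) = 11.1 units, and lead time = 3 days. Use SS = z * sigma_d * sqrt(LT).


Formula: SS = z * sigma_d * sqrt(LT)
sqrt(LT) = sqrt(3) = 1.7321
SS = 1.28 * 11.1 * 1.7321
SS = 24.6 units

24.6 units


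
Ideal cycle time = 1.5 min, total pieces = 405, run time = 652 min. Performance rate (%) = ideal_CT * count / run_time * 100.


Formula: Performance = (Ideal CT * Total Count) / Run Time * 100
Ideal output time = 1.5 * 405 = 607.5 min
Performance = 607.5 / 652 * 100 = 93.2%

93.2%


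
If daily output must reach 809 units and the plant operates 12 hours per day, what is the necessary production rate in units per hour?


Formula: Production Rate = Daily Demand / Available Hours
Rate = 809 units/day / 12 hours/day
Rate = 67.4 units/hour

67.4 units/hour


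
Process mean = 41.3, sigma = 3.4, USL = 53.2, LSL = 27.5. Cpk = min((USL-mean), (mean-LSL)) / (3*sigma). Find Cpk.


Cpu = (53.2 - 41.3) / (3 * 3.4) = 1.17
Cpl = (41.3 - 27.5) / (3 * 3.4) = 1.35
Cpk = min(1.17, 1.35) = 1.17

1.17


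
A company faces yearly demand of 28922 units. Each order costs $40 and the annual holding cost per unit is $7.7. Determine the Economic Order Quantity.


Formula: EOQ = sqrt(2 * D * S / H)
Numerator: 2 * 28922 * 40 = 2313760
2DS/H = 2313760 / 7.7 = 300488.3
EOQ = sqrt(300488.3) = 548.2 units

548.2 units


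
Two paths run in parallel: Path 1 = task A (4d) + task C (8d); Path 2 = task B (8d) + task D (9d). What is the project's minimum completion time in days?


Path 1 = 4 + 8 = 12 days
Path 2 = 8 + 9 = 17 days
Duration = max(12, 17) = 17 days

17 days


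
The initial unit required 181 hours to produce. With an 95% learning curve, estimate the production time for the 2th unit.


Formula: T_n = T_1 * (learning_rate)^(log2(n)) where learning_rate = rate/100
Doublings = log2(2) = 1
T_n = 181 * 0.95^1
T_n = 181 * 0.95 = 172.0 hours

172.0 hours


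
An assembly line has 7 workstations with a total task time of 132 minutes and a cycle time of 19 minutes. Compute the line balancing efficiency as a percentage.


Formula: Efficiency = Sum of Task Times / (N_stations * CT) * 100
Total station capacity = 7 stations * 19 min = 133 min
Efficiency = 132 / 133 * 100 = 99.2%

99.2%


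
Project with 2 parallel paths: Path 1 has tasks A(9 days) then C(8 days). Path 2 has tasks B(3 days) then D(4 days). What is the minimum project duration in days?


Path 1 = 9 + 8 = 17 days
Path 2 = 3 + 4 = 7 days
Duration = max(17, 7) = 17 days

17 days


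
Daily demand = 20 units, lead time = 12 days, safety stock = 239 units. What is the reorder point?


Formula: ROP = (Daily Demand * Lead Time) + Safety Stock
Demand during lead time = 20 * 12 = 240 units
ROP = 240 + 239 = 479 units

479 units


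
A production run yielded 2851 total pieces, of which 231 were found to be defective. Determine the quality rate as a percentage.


Formula: Quality Rate = Good Pieces / Total Pieces * 100
Good pieces = 2851 - 231 = 2620
QR = 2620 / 2851 * 100 = 91.9%

91.9%


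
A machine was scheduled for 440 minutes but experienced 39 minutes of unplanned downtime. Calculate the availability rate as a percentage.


Formula: Availability = (Planned Time - Downtime) / Planned Time * 100
Uptime = 440 - 39 = 401 min
Availability = 401 / 440 * 100 = 91.1%

91.1%


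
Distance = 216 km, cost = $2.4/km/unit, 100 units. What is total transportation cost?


TC = dist * cost * units = 216 * 2.4 * 100 = $51840.00

$51840.00


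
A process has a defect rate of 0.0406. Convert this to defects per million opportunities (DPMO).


DPMO = defect_rate * 1000000 = 0.0406 * 1000000

40600


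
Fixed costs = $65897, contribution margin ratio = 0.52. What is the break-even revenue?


Formula: BER = Fixed Costs / Contribution Margin Ratio
BER = $65897 / 0.52
BER = $126725.00 (to the nearest cent)

$126725.00


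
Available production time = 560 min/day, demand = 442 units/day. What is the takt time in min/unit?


Formula: Takt Time = Available Production Time / Customer Demand
Takt = 560 min/day / 442 units/day
Takt = 1.27 min/unit

1.27 min/unit


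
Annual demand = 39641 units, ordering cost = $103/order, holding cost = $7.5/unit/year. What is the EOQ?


Formula: EOQ = sqrt(2 * D * S / H)
Numerator: 2 * 39641 * 103 = 8166046
2DS/H = 8166046 / 7.5 = 1088806.1
EOQ = sqrt(1088806.1) = 1043.5 units

1043.5 units


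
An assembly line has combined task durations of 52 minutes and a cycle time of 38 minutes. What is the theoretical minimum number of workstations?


Formula: N_min = ceil(Sum of Task Times / Cycle Time)
N_min = ceil(52 min / 38 min) = ceil(1.3684)
N_min = 2 stations

2


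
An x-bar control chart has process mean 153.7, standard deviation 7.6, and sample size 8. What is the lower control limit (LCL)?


LCL = 153.7 - 3 * 7.6 / sqrt(8)

145.64


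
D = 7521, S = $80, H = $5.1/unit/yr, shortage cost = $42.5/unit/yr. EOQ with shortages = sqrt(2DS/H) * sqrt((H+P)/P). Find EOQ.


Formula: EOQ* = sqrt(2DS/H) * sqrt((H+P)/P)
Base EOQ = sqrt(2*7521*80/5.1) = 485.75 units
Correction = sqrt((5.1+42.5)/42.5) = 1.0583
EOQ* = 485.75 * 1.0583 = 514.1 units

514.1 units


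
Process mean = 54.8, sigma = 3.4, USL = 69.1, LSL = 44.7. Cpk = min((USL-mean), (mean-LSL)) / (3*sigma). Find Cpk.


Cpu = (69.1 - 54.8) / (3 * 3.4) = 1.4
Cpl = (54.8 - 44.7) / (3 * 3.4) = 0.99
Cpk = min(1.4, 0.99) = 0.99

0.99


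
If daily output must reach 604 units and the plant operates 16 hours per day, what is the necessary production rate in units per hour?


Formula: Production Rate = Daily Demand / Available Hours
Rate = 604 units/day / 16 hours/day
Rate = 37.8 units/hour

37.8 units/hour


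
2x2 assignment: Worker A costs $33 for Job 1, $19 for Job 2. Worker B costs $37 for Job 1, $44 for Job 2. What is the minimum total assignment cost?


Option 1: A->1 + B->2 = $33 + $44 = $77
Option 2: A->2 + B->1 = $19 + $37 = $56
Min cost = min($77, $56) = $56

$56


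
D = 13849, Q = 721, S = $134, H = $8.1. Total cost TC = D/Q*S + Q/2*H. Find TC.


TC = 13849/721 * 134 + 721/2 * 8.1

$5493.93


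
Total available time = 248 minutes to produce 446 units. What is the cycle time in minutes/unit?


Formula: CT = Available Time / Number of Units
CT = 248 min / 446 units
CT = 0.56 min/unit

0.56 min/unit


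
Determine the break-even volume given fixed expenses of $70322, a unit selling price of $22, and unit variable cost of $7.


Formula: BEQ = Fixed Costs / (Price - Variable Cost)
Contribution margin = $22 - $7 = $15/unit
BEQ = ceil($70322 / $15/unit) = ceil(4688.13) = 4689 units

4689 units


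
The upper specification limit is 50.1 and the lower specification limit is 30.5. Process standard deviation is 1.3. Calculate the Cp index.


Cp = (50.1 - 30.5) / (6 * 1.3)

2.51


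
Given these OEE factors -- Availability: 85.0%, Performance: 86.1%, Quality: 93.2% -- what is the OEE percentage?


Formula: OEE = Availability * Performance * Quality / 10000
A * P = 85.0% * 86.1% / 100 = 73.19%
OEE = 73.19% * 93.2% / 100 = 68.2%

68.2%


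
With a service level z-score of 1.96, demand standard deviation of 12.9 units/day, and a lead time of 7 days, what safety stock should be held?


Formula: SS = z * sigma_d * sqrt(LT)
sqrt(LT) = sqrt(7) = 2.6458
SS = 1.96 * 12.9 * 2.6458
SS = 66.9 units

66.9 units


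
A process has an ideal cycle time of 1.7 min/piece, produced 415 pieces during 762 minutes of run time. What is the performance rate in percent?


Formula: Performance = (Ideal CT * Total Count) / Run Time * 100
Ideal output time = 1.7 * 415 = 705.5 min
Performance = 705.5 / 762 * 100 = 92.6%

92.6%


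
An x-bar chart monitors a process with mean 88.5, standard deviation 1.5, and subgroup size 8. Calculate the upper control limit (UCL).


UCL = 88.5 + 3 * 1.5 / sqrt(8)

90.09


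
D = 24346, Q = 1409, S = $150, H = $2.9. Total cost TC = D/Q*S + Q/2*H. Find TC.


TC = 24346/1409 * 150 + 1409/2 * 2.9

$4634.89


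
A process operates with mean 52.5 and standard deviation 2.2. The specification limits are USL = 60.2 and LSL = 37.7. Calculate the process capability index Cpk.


Cpu = (60.2 - 52.5) / (3 * 2.2) = 1.17
Cpl = (52.5 - 37.7) / (3 * 2.2) = 2.24
Cpk = min(1.17, 2.24) = 1.17

1.17


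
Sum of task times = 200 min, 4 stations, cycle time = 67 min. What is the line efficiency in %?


Formula: Efficiency = Sum of Task Times / (N_stations * CT) * 100
Total station capacity = 4 stations * 67 min = 268 min
Efficiency = 200 / 268 * 100 = 74.6%

74.6%


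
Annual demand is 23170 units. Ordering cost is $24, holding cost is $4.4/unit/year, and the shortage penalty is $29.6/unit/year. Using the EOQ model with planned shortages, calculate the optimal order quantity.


Formula: EOQ* = sqrt(2DS/H) * sqrt((H+P)/P)
Base EOQ = sqrt(2*23170*24/4.4) = 502.76 units
Correction = sqrt((4.4+29.6)/29.6) = 1.07175
EOQ* = 502.76 * 1.07175 = 538.8 units

538.8 units


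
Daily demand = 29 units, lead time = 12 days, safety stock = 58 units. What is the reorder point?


Formula: ROP = (Daily Demand * Lead Time) + Safety Stock
Demand during lead time = 29 * 12 = 348 units
ROP = 348 + 58 = 406 units

406 units


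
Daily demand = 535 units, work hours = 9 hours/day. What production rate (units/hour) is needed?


Formula: Production Rate = Daily Demand / Available Hours
Rate = 535 units/day / 9 hours/day
Rate = 59.4 units/hour

59.4 units/hour


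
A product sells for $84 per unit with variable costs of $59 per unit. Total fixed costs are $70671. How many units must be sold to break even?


Formula: BEQ = Fixed Costs / (Price - Variable Cost)
Contribution margin = $84 - $59 = $25/unit
BEQ = ceil($70671 / $25/unit) = ceil(2826.84) = 2827 units

2827 units


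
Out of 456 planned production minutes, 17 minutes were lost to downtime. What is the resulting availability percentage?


Formula: Availability = (Planned Time - Downtime) / Planned Time * 100
Uptime = 456 - 17 = 439 min
Availability = 439 / 456 * 100 = 96.3%

96.3%


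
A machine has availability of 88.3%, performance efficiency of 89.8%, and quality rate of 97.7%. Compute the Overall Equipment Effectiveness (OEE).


Formula: OEE = Availability * Performance * Quality / 10000
A * P = 88.3% * 89.8% / 100 = 79.29%
OEE = 79.29% * 97.7% / 100 = 77.5%

77.5%


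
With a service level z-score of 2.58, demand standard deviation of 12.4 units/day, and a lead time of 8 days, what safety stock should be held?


Formula: SS = z * sigma_d * sqrt(LT)
sqrt(LT) = sqrt(8) = 2.8284
SS = 2.58 * 12.4 * 2.8284
SS = 90.5 units

90.5 units


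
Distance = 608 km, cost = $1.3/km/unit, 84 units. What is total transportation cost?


TC = dist * cost * units = 608 * 1.3 * 84 = $66393.60

$66393.60


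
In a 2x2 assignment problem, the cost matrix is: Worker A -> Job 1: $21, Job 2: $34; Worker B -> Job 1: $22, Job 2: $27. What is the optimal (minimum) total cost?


Option 1: A->1 + B->2 = $21 + $27 = $48
Option 2: A->2 + B->1 = $34 + $22 = $56
Min cost = min($48, $56) = $48

$48


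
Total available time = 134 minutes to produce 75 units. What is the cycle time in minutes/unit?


Formula: CT = Available Time / Number of Units
CT = 134 min / 75 units
CT = 1.79 min/unit

1.79 min/unit


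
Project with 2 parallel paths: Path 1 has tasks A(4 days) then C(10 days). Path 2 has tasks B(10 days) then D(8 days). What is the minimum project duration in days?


Path 1 = 4 + 10 = 14 days
Path 2 = 10 + 8 = 18 days
Duration = max(14, 18) = 18 days

18 days


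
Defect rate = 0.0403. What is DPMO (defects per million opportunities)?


DPMO = defect_rate * 1000000 = 0.0403 * 1000000

40300


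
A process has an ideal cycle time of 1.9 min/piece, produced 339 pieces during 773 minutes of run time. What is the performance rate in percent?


Formula: Performance = (Ideal CT * Total Count) / Run Time * 100
Ideal output time = 1.9 * 339 = 644.1 min
Performance = 644.1 / 773 * 100 = 83.3%

83.3%


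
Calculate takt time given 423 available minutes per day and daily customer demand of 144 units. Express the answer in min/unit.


Formula: Takt Time = Available Production Time / Customer Demand
Takt = 423 min/day / 144 units/day
Takt = 2.94 min/unit

2.94 min/unit


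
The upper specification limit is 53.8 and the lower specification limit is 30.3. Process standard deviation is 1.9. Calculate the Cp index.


Cp = (53.8 - 30.3) / (6 * 1.9)

2.06


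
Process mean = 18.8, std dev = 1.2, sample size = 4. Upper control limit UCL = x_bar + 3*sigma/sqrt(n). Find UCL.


UCL = 18.8 + 3 * 1.2 / sqrt(4)

20.6


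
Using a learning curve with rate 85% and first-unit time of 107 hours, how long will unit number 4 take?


Formula: T_n = T_1 * (learning_rate)^(log2(n)) where learning_rate = rate/100
Doublings = log2(4) = 2
T_n = 107 * 0.85^2
T_n = 107 * 0.7225 = 77.3 hours

77.3 hours


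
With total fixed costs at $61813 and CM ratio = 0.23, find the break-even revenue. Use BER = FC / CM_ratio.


Formula: BER = Fixed Costs / Contribution Margin Ratio
BER = $61813 / 0.23
BER = $268752.17 (to the nearest cent)

$268752.17


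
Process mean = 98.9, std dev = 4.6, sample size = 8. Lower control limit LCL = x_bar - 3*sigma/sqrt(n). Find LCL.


LCL = 98.9 - 3 * 4.6 / sqrt(8)

94.02


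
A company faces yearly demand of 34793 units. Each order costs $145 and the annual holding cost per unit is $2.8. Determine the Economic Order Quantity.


Formula: EOQ = sqrt(2 * D * S / H)
Numerator: 2 * 34793 * 145 = 10089970
2DS/H = 10089970 / 2.8 = 3603560.7
EOQ = sqrt(3603560.7) = 1898.3 units

1898.3 units


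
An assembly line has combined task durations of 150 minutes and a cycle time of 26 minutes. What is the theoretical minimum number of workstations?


Formula: N_min = ceil(Sum of Task Times / Cycle Time)
N_min = ceil(150 min / 26 min) = ceil(5.7692)
N_min = 6 stations

6


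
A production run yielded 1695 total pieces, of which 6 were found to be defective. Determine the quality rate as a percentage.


Formula: Quality Rate = Good Pieces / Total Pieces * 100
Good pieces = 1695 - 6 = 1689
QR = 1689 / 1695 * 100 = 99.6%

99.6%


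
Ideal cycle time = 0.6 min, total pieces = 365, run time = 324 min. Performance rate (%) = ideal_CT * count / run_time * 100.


Formula: Performance = (Ideal CT * Total Count) / Run Time * 100
Ideal output time = 0.6 * 365 = 219.0 min
Performance = 219.0 / 324 * 100 = 67.6%

67.6%


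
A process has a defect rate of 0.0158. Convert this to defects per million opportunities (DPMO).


DPMO = defect_rate * 1000000 = 0.0158 * 1000000

15800


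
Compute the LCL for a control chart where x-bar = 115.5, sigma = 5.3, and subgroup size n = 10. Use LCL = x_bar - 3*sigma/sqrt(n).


LCL = 115.5 - 3 * 5.3 / sqrt(10)

110.47


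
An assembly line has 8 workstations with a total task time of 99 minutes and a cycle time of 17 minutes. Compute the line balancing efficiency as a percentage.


Formula: Efficiency = Sum of Task Times / (N_stations * CT) * 100
Total station capacity = 8 stations * 17 min = 136 min
Efficiency = 99 / 136 * 100 = 72.8%

72.8%


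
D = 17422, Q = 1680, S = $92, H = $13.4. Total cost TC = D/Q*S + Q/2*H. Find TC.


TC = 17422/1680 * 92 + 1680/2 * 13.4

$12210.06


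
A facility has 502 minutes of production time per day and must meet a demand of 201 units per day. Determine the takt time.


Formula: Takt Time = Available Production Time / Customer Demand
Takt = 502 min/day / 201 units/day
Takt = 2.5 min/unit

2.5 min/unit


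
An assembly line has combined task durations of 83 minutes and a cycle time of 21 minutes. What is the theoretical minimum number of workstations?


Formula: N_min = ceil(Sum of Task Times / Cycle Time)
N_min = ceil(83 min / 21 min) = ceil(3.9524)
N_min = 4 stations

4


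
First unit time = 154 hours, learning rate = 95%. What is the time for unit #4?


Formula: T_n = T_1 * (learning_rate)^(log2(n)) where learning_rate = rate/100
Doublings = log2(4) = 2
T_n = 154 * 0.95^2
T_n = 154 * 0.9025 = 139.0 hours

139.0 hours


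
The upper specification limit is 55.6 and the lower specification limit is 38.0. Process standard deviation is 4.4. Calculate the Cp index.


Cp = (55.6 - 38.0) / (6 * 4.4)

0.67


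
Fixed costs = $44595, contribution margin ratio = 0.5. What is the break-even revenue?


Formula: BER = Fixed Costs / Contribution Margin Ratio
BER = $44595 / 0.5
BER = $89190.00 (to the nearest cent)

$89190.00


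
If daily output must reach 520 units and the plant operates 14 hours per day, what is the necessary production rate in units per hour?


Formula: Production Rate = Daily Demand / Available Hours
Rate = 520 units/day / 14 hours/day
Rate = 37.1 units/hour

37.1 units/hour


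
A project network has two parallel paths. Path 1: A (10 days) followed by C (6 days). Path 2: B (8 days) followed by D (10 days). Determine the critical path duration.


Path 1 = 10 + 6 = 16 days
Path 2 = 8 + 10 = 18 days
Duration = max(16, 18) = 18 days

18 days


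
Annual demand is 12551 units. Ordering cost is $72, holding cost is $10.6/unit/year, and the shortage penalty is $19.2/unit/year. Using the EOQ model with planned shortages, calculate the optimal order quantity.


Formula: EOQ* = sqrt(2DS/H) * sqrt((H+P)/P)
Base EOQ = sqrt(2*12551*72/10.6) = 412.92 units
Correction = sqrt((10.6+19.2)/19.2) = 1.24583
EOQ* = 412.92 * 1.24583 = 514.4 units

514.4 units


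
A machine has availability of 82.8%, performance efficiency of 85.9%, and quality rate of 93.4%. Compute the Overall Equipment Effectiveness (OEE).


Formula: OEE = Availability * Performance * Quality / 10000
A * P = 82.8% * 85.9% / 100 = 71.13%
OEE = 71.13% * 93.4% / 100 = 66.4%

66.4%


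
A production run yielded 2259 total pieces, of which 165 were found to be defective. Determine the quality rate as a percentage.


Formula: Quality Rate = Good Pieces / Total Pieces * 100
Good pieces = 2259 - 165 = 2094
QR = 2094 / 2259 * 100 = 92.7%

92.7%


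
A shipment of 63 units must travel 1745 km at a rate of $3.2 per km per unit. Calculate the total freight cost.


TC = dist * cost * units = 1745 * 3.2 * 63 = $351792.00

$351792.00


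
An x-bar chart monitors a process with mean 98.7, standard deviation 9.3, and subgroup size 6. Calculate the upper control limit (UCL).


UCL = 98.7 + 3 * 9.3 / sqrt(6)

110.09


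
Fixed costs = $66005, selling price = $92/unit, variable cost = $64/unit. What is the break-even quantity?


Formula: BEQ = Fixed Costs / (Price - Variable Cost)
Contribution margin = $92 - $64 = $28/unit
BEQ = ceil($66005 / $28/unit) = ceil(2357.32) = 2358 units

2358 units


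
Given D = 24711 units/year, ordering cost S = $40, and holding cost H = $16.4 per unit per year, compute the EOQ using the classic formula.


Formula: EOQ = sqrt(2 * D * S / H)
Numerator: 2 * 24711 * 40 = 1976880
2DS/H = 1976880 / 16.4 = 120541.5
EOQ = sqrt(120541.5) = 347.2 units

347.2 units


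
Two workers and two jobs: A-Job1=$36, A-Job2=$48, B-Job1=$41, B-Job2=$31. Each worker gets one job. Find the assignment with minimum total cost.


Option 1: A->1 + B->2 = $36 + $31 = $67
Option 2: A->2 + B->1 = $48 + $41 = $89
Min cost = min($67, $89) = $67

$67


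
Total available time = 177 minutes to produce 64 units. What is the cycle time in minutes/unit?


Formula: CT = Available Time / Number of Units
CT = 177 min / 64 units
CT = 2.77 min/unit

2.77 min/unit


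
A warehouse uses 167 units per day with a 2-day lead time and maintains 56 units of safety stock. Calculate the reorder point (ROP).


Formula: ROP = (Daily Demand * Lead Time) + Safety Stock
Demand during lead time = 167 * 2 = 334 units
ROP = 334 + 56 = 390 units

390 units


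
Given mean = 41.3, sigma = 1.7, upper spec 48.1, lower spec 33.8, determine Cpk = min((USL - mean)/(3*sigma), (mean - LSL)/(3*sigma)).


Cpu = (48.1 - 41.3) / (3 * 1.7) = 1.33
Cpl = (41.3 - 33.8) / (3 * 1.7) = 1.47
Cpk = min(1.33, 1.47) = 1.33

1.33


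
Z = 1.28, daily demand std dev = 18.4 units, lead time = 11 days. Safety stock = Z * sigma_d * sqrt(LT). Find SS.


Formula: SS = z * sigma_d * sqrt(LT)
sqrt(LT) = sqrt(11) = 3.3166
SS = 1.28 * 18.4 * 3.3166
SS = 78.1 units

78.1 units


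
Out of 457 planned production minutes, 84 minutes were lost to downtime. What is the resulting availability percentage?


Formula: Availability = (Planned Time - Downtime) / Planned Time * 100
Uptime = 457 - 84 = 373 min
Availability = 373 / 457 * 100 = 81.6%

81.6%
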